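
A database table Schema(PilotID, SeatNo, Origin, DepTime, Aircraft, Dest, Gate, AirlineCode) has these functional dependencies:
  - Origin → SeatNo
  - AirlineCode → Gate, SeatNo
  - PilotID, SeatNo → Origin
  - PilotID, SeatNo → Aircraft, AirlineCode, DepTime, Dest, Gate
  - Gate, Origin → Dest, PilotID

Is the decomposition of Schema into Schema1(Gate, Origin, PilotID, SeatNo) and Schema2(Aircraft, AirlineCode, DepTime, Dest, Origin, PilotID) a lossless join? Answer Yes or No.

Common attributes: {Origin, PilotID}; their closure is {Aircraft, AirlineCode, DepTime, Dest, Gate, Origin, PilotID, SeatNo}.
Since Schema1 ⊆ {Aircraft, AirlineCode, DepTime, Dest, Gate, Origin, PilotID, SeatNo}, the intersection is a superkey of Schema1; the decomposition is lossless.

Yes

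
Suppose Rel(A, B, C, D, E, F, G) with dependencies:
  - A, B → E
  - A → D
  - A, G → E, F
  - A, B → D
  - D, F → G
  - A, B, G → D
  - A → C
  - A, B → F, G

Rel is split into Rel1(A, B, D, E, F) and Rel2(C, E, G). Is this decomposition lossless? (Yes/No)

The shared attributes are {E} and {E}⁺ = {E}.
The closure covers neither Rel1 nor Rel2 entirely; the join is not lossless.

No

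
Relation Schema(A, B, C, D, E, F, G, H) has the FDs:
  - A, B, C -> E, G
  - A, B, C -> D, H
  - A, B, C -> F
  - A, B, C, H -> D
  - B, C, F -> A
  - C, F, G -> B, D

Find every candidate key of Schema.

{A, B, C}, {B, C, F}, {C, F, G}

{C} never appears on the right of any FD, so every key must include it.
Closure of {A, B, C} is {A, B, C, D, E, F, G, H}, the whole schema; {A, B, C} is a candidate key.
Closure of {B, C, F} is {A, B, C, D, E, F, G, H}, the whole schema; {B, C, F} is a candidate key.
Closure of {C, F, G} is {A, B, C, D, E, F, G, H}, the whole schema; {C, F, G} is a candidate key.
These are minimal and exhaustive — every other superkey contains one of them.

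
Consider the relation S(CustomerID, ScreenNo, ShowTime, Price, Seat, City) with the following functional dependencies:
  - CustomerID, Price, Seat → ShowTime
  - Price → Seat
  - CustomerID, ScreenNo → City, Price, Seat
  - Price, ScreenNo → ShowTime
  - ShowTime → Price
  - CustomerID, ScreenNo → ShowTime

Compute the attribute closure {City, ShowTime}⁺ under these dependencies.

Start with {City, ShowTime}.
ShowTime → Price applies; add {Price} → now {City, Price, ShowTime}.
Price → Seat applies; add {Seat} → now {City, Price, Seat, ShowTime}.
No further FD applies.

{City, Price, Seat, ShowTime}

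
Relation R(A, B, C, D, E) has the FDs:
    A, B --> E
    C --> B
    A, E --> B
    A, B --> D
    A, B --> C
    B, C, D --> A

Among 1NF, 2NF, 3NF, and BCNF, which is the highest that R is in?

3NF

Candidate keys: {A, B}, {A, C}, {A, E}, {C, D}. Prime attributes: {A, B, C, D, E}.
C --> B: {C}⁺ = {B, C}, which is not all of the attributes, so the left side is not a superkey — BCNF is violated.
Since {B} ⊆ prime attributes and every other non-superkey FD also has a prime right side, the schema is in 3NF.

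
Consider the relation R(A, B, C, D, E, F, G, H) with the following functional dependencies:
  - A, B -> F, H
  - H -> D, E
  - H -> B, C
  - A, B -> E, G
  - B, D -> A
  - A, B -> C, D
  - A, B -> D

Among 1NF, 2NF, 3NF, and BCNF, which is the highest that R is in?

Candidate keys: {A, B}, {B, D}, {H}. Prime attributes: {A, B, D, H}.
Every FD has a superkey on the left, so the relation is in BCNF.

BCNF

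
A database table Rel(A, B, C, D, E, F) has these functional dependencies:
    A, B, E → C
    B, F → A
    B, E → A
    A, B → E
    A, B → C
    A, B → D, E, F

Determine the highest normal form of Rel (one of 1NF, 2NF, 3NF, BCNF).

BCNF

Candidate keys: {A, B}, {B, E}, {B, F}. Prime attributes: {A, B, E, F}.
The left-hand side of every FD is a superkey, so BCNF is satisfied.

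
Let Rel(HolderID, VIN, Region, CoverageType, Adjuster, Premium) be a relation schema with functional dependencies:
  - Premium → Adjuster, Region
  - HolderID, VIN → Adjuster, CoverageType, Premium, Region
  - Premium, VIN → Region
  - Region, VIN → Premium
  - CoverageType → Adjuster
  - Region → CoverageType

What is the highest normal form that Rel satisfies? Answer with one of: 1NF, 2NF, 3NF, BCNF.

2NF

Candidate key: {HolderID, VIN}. Prime attributes: {HolderID, VIN}.
For Premium → Adjuster, Region we have {Premium}⁺ = {Adjuster, CoverageType, Premium, Region}; {Premium} is not a superkey, so BCNF fails.
Premium → Adjuster, Region has non-prime {Adjuster, Region} on the right and a non-superkey on the left, so 3NF fails.
No proper subset of a key has a non-prime attribute in its closure, so there is no partial dependency; 2NF holds.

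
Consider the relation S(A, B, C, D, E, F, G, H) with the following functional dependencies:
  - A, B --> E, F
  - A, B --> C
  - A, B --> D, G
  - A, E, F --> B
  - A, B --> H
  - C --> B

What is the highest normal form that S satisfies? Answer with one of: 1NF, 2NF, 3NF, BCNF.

Candidate keys: {A, B}, {A, C}, {A, E, F}. Prime attributes: {A, B, C, E, F}.
C --> B: {C}⁺ = {B, C}, which is not all of the attributes, so the left side is not a superkey — BCNF is violated.
But every attribute on its right side ({B}) is prime, and the same holds for every other non-superkey FD, so 3NF still holds.

3NF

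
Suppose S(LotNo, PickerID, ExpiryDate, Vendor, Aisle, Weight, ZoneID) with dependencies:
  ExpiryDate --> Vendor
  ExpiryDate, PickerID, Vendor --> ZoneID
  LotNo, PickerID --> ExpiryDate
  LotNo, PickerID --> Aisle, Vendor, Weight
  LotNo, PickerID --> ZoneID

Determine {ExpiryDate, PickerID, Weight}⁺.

{ExpiryDate, PickerID, Vendor, Weight, ZoneID}

Start with {ExpiryDate, PickerID, Weight}.
ExpiryDate --> Vendor applies; add {Vendor} → now {ExpiryDate, PickerID, Vendor, Weight}.
ExpiryDate, PickerID, Vendor --> ZoneID applies; add {ZoneID} → now {ExpiryDate, PickerID, Vendor, Weight, ZoneID}.
No further FD applies.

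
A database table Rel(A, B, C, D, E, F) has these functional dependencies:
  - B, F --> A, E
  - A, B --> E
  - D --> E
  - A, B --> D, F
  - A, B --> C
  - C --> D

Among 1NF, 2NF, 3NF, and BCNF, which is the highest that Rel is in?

2NF

Candidate keys: {A, B}, {B, F}. Prime attributes: {A, B, F}.
D --> E: {D}⁺ = {D, E}, which is not all of the attributes, so the left side is not a superkey — BCNF is violated.
D --> E determines the non-prime attribute {E} from a non-superkey — 3NF is violated.
Checking every proper subset of each key, none determines a non-prime attribute — 2NF is satisfied.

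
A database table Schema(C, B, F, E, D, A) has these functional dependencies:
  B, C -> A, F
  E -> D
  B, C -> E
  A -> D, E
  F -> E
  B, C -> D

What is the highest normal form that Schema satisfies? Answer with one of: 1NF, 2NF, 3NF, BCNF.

2NF

Candidate key: {B, C}. Prime attributes: {B, C}.
For E -> D we have {E}⁺ = {D, E}; {E} is not a superkey, so BCNF fails.
E -> D determines the non-prime attribute {D} from a non-superkey — 3NF is violated.
Checking every proper subset of each key, none determines a non-prime attribute — 2NF is satisfied.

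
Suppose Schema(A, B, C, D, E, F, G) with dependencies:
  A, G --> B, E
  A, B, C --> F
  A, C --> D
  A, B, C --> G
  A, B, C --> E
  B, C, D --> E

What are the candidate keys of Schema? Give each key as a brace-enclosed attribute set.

{A, B, C}, {A, C, G}

Attributes never on any right-hand side: {A, C} — every candidate key must contain all of them.
{A, B, C}⁺ = {A, B, C, D, E, F, G}, which is every attribute, so {A, B, C} is a candidate key.
{A, C, G}⁺ = {A, B, C, D, E, F, G}, which is every attribute, so {A, C, G} is a candidate key.
These are minimal and exhaustive — every other superkey contains one of them.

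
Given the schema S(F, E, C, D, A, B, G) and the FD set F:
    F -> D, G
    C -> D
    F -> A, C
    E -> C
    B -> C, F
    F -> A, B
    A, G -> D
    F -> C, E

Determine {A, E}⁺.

Start with {A, E}.
E -> C applies; add {C} → now {A, C, E}.
C -> D applies; add {D} → now {A, C, D, E}.
No further FD applies.

{A, C, D, E}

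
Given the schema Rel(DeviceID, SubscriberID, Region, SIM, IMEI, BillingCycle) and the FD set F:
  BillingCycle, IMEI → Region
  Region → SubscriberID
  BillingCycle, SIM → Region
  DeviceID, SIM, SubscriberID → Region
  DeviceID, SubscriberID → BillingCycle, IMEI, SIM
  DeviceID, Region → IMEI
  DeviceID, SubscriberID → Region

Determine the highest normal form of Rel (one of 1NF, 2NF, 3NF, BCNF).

Candidate keys: {BillingCycle, DeviceID, IMEI}, {BillingCycle, DeviceID, SIM}, {DeviceID, Region}, {DeviceID, SubscriberID}. Prime attributes: {BillingCycle, DeviceID, IMEI, Region, SIM, SubscriberID}.
For BillingCycle, IMEI → Region we have {BillingCycle, IMEI}⁺ = {BillingCycle, IMEI, Region, SubscriberID}; {BillingCycle, IMEI} is not a superkey, so BCNF fails.
Since {Region} ⊆ prime attributes and every other non-superkey FD also has a prime right side, the schema is in 3NF.

3NF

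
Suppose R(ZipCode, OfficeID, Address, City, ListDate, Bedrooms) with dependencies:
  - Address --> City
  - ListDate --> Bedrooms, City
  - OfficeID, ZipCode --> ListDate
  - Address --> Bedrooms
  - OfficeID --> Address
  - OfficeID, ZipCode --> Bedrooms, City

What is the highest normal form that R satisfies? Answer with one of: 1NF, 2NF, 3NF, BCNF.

1NF

Candidate key: {OfficeID, ZipCode}. Prime attributes: {OfficeID, ZipCode}.
For Address --> City we have {Address}⁺ = {Address, Bedrooms, City}; {Address} is not a superkey, so BCNF fails.
Address --> City determines the non-prime attribute {City} from a non-superkey — 3NF is violated.
{OfficeID} is a proper subset of the key {OfficeID, ZipCode}, and {OfficeID}⁺ contains the non-prime attributes {Address, Bedrooms, City} — a partial dependency, so 2NF is violated.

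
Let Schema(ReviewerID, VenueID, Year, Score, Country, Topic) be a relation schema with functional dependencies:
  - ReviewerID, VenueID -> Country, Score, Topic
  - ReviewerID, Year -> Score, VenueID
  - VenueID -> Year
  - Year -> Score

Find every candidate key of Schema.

{ReviewerID, VenueID}, {ReviewerID, Year}

No FD produces {ReviewerID}, so it must be in every candidate key.
{ReviewerID, VenueID}⁺ = {Country, ReviewerID, Score, Topic, VenueID, Year}, which is every attribute, so {ReviewerID, VenueID} is a candidate key.
{ReviewerID, Year}⁺ = {Country, ReviewerID, Score, Topic, VenueID, Year}, which is every attribute, so {ReviewerID, Year} is a candidate key.
No proper subset of any of these is a key, and no other minimal superkey exists.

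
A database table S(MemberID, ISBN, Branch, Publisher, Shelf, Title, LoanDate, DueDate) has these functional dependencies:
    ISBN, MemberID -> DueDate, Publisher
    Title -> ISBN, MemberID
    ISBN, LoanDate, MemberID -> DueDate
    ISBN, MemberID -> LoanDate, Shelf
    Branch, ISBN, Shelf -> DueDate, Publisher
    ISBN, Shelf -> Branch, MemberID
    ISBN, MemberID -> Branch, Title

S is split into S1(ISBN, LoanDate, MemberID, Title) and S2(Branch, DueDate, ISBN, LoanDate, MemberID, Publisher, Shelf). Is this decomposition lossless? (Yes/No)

The shared attributes are {ISBN, LoanDate, MemberID} and {ISBN, LoanDate, MemberID}⁺ = {Branch, DueDate, ISBN, LoanDate, MemberID, Publisher, Shelf, Title}.
S1 is contained in that closure, so S1 ∩ S2 -> S1 holds and the join is lossless.

Yes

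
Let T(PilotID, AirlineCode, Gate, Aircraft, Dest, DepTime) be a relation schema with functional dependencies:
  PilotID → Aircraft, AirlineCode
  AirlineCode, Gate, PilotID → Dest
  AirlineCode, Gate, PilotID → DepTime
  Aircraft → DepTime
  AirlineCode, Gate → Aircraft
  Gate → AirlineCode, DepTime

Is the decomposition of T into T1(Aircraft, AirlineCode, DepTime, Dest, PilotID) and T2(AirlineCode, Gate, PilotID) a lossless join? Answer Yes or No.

The shared attributes are {AirlineCode, PilotID} and {AirlineCode, PilotID}⁺ = {Aircraft, AirlineCode, DepTime, PilotID}.
T1 ⊄ {Aircraft, AirlineCode, DepTime, PilotID} and T2 ⊄ {Aircraft, AirlineCode, DepTime, PilotID}, so the split is lossy.

No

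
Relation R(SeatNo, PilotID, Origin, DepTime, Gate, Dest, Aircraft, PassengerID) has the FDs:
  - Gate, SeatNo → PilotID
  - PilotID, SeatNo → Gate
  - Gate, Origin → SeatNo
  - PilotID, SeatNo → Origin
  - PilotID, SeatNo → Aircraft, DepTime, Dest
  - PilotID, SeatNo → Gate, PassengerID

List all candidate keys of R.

{Gate, Origin} is a candidate key since {Gate, Origin}⁺ = {Aircraft, DepTime, Dest, Gate, Origin, PassengerID, PilotID, SeatNo} covers every attribute.
{Gate, SeatNo} is a candidate key since {Gate, SeatNo}⁺ = {Aircraft, DepTime, Dest, Gate, Origin, PassengerID, PilotID, SeatNo} covers every attribute.
{PilotID, SeatNo} is a candidate key since {PilotID, SeatNo}⁺ = {Aircraft, DepTime, Dest, Gate, Origin, PassengerID, PilotID, SeatNo} covers every attribute.
No proper subset of any of these is a key, and no other minimal superkey exists.

{Gate, Origin}, {Gate, SeatNo}, {PilotID, SeatNo}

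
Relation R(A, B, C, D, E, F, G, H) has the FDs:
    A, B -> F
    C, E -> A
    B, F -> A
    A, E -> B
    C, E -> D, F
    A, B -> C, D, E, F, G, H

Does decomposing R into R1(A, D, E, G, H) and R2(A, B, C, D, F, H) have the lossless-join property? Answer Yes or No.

No

Common attributes: {A, D, H}; their closure is {A, D, H}.
The closure covers neither R1 nor R2 entirely; the join is not lossless.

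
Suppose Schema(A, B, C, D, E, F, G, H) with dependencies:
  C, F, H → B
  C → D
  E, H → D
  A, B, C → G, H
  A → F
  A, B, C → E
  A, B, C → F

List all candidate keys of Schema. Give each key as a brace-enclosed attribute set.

No FD produces {A, C}, so they must be in every candidate key.
{A, B, C}⁺ = {A, B, C, D, E, F, G, H} — all of the relation — so {A, B, C} is a candidate key.
{A, C, H}⁺ = {A, B, C, D, E, F, G, H} — all of the relation — so {A, C, H} is a candidate key.
Any other superkey properly contains one of these, so there are no further candidate keys.

{A, B, C}, {A, C, H}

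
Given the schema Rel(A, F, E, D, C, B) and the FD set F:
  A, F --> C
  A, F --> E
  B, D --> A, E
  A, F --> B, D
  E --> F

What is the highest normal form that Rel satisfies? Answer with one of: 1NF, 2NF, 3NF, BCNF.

3NF

Candidate keys: {A, E}, {A, F}, {B, D}. Prime attributes: {A, B, D, E, F}.
E --> F breaks BCNF: {E}⁺ = {E, F}, so {E} is not a superkey.
Since {F} ⊆ prime attributes and every other non-superkey FD also has a prime right side, the schema is in 3NF.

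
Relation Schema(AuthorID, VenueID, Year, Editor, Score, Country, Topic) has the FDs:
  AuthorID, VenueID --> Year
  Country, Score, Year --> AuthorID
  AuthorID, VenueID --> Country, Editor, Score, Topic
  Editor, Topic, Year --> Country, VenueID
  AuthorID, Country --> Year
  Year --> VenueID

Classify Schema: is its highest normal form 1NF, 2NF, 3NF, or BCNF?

Candidate keys: {AuthorID, Country}, {AuthorID, VenueID}, {AuthorID, Year}, {Country, Score, Year}, {Editor, Score, Topic, Year}. Prime attributes: {AuthorID, Country, Editor, Score, Topic, VenueID, Year}.
Editor, Topic, Year --> Country, VenueID: {Editor, Topic, Year}⁺ = {Country, Editor, Topic, VenueID, Year}, which is not all of the attributes, so the left side is not a superkey — BCNF is violated.
But every attribute on its right side ({Country, VenueID}) is prime, and the same holds for every other non-superkey FD, so 3NF still holds.

3NF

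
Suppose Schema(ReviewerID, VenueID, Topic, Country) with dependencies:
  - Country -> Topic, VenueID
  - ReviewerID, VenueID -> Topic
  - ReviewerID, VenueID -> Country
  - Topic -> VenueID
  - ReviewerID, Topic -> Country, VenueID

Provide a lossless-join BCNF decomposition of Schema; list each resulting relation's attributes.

Candidate keys of the original relation: {Country, ReviewerID}, {ReviewerID, Topic}, {ReviewerID, VenueID}.
Within {Country, ReviewerID, Topic, VenueID}: {Country}⁺ ∩ {Country, ReviewerID, Topic, VenueID} = {Country, Topic, VenueID}, not the whole set, so Country -> Topic, VenueID violates BCNF; decompose into {Country, Topic, VenueID} and {Country, ReviewerID}.
Within {Country, Topic, VenueID}: {Topic}⁺ ∩ {Country, Topic, VenueID} = {Topic, VenueID}, not the whole set, so Topic -> VenueID violates BCNF; decompose into {Topic, VenueID} and {Country, Topic}.
{Topic, VenueID} has no BCNF violation.
{Country, Topic} has no BCNF violation.
{Country, ReviewerID} has no BCNF violation.

{Country, ReviewerID}; {Country, Topic}; {Topic, VenueID}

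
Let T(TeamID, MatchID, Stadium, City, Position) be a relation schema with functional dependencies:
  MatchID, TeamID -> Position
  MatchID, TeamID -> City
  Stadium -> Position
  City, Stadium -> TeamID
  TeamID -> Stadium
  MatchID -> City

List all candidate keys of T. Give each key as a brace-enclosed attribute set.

Attributes never on any right-hand side: {MatchID} — every candidate key must contain it.
{MatchID, Stadium}⁺ = {City, MatchID, Position, Stadium, TeamID}, which is every attribute, so {MatchID, Stadium} is a candidate key.
{MatchID, TeamID}⁺ = {City, MatchID, Position, Stadium, TeamID}, which is every attribute, so {MatchID, TeamID} is a candidate key.
No proper subset of any of these is a key, and no other minimal superkey exists.

{MatchID, Stadium}, {MatchID, TeamID}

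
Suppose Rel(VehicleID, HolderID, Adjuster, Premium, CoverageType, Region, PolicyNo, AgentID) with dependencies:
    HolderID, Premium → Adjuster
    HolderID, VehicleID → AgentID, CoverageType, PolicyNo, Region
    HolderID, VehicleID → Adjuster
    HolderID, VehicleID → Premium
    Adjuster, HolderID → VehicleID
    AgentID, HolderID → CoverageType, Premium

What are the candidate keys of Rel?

{HolderID} never appears on the right of any FD, so every key must include it.
Closure of {Adjuster, HolderID} is {Adjuster, AgentID, CoverageType, HolderID, PolicyNo, Premium, Region, VehicleID}, the whole schema; {Adjuster, HolderID} is a candidate key.
Closure of {AgentID, HolderID} is {Adjuster, AgentID, CoverageType, HolderID, PolicyNo, Premium, Region, VehicleID}, the whole schema; {AgentID, HolderID} is a candidate key.
Closure of {HolderID, Premium} is {Adjuster, AgentID, CoverageType, HolderID, PolicyNo, Premium, Region, VehicleID}, the whole schema; {HolderID, Premium} is a candidate key.
Closure of {HolderID, VehicleID} is {Adjuster, AgentID, CoverageType, HolderID, PolicyNo, Premium, Region, VehicleID}, the whole schema; {HolderID, VehicleID} is a candidate key.
These are minimal and exhaustive — every other superkey contains one of them.

{Adjuster, HolderID}, {AgentID, HolderID}, {HolderID, Premium}, {HolderID, VehicleID}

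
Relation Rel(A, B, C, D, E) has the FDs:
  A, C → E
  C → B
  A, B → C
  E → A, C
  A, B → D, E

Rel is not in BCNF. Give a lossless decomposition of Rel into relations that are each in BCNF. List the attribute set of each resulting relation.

{A, C, D, E}; {B, C}

Candidate keys of the original relation: {A, B}, {A, C}, {E}.
In {A, B, C, D, E}, {C} is not a superkey ({C}⁺ restricted to this set is {B, C}), so split on C → B into {B, C} and {A, C, D, E}.
{B, C} has no BCNF violation.
{A, C, D, E} has no BCNF violation.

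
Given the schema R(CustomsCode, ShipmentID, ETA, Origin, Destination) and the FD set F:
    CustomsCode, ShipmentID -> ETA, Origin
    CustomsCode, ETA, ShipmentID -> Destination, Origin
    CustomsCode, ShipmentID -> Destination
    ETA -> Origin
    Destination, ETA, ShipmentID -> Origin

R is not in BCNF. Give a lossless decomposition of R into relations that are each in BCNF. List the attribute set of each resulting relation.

{CustomsCode, Destination, ETA, ShipmentID}; {ETA, Origin}

Candidate key of the original relation: {CustomsCode, ShipmentID}.
Within {CustomsCode, Destination, ETA, Origin, ShipmentID}: {ETA}⁺ ∩ {CustomsCode, Destination, ETA, Origin, ShipmentID} = {ETA, Origin}, not the whole set, so ETA -> Origin violates BCNF; decompose into {ETA, Origin} and {CustomsCode, Destination, ETA, ShipmentID}.
{ETA, Origin} has no BCNF violation.
{CustomsCode, Destination, ETA, ShipmentID} has no BCNF violation.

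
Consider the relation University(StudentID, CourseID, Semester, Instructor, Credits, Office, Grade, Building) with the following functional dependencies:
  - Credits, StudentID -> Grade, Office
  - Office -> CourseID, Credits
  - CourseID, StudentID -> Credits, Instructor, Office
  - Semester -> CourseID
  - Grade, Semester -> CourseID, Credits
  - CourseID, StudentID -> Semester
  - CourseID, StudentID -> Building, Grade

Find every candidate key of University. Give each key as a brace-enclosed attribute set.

{CourseID, StudentID}, {Credits, StudentID}, {Office, StudentID}, {Semester, StudentID}

No FD produces {StudentID}, so it must be in every candidate key.
Closure of {CourseID, StudentID} is {Building, CourseID, Credits, Grade, Instructor, Office, Semester, StudentID}, the whole schema; {CourseID, StudentID} is a candidate key.
Closure of {Credits, StudentID} is {Building, CourseID, Credits, Grade, Instructor, Office, Semester, StudentID}, the whole schema; {Credits, StudentID} is a candidate key.
Closure of {Office, StudentID} is {Building, CourseID, Credits, Grade, Instructor, Office, Semester, StudentID}, the whole schema; {Office, StudentID} is a candidate key.
Closure of {Semester, StudentID} is {Building, CourseID, Credits, Grade, Instructor, Office, Semester, StudentID}, the whole schema; {Semester, StudentID} is a candidate key.
These are minimal and exhaustive — every other superkey contains one of them.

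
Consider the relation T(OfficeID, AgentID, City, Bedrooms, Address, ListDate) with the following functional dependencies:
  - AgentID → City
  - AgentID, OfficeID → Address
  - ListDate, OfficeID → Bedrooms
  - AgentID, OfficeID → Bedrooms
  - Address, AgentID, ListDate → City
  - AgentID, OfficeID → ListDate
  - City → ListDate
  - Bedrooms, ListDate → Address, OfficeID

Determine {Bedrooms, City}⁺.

{Address, Bedrooms, City, ListDate, OfficeID}

Start with {Bedrooms, City}.
City → ListDate applies; add {ListDate} → now {Bedrooms, City, ListDate}.
Bedrooms, ListDate → Address, OfficeID applies; add {Address, OfficeID} → now {Address, Bedrooms, City, ListDate, OfficeID}.
No further FD applies.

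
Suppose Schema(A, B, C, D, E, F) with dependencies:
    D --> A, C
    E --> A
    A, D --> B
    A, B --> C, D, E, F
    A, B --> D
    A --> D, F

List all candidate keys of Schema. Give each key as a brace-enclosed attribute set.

{A}, {D}, {E}

{A}⁺ = {A, B, C, D, E, F} — all of the relation — so {A} is a candidate key.
{D}⁺ = {A, B, C, D, E, F} — all of the relation — so {D} is a candidate key.
{E}⁺ = {A, B, C, D, E, F} — all of the relation — so {E} is a candidate key.
Any other superkey properly contains one of these, so there are no further candidate keys.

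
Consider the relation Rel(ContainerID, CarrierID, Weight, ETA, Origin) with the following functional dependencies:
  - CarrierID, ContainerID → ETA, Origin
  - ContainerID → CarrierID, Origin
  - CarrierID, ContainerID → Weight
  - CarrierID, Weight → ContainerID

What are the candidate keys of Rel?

{CarrierID, Weight}, {ContainerID}

{ContainerID}⁺ = {CarrierID, ContainerID, ETA, Origin, Weight} — all of the relation — so {ContainerID} is a candidate key.
{CarrierID, Weight}⁺ = {CarrierID, ContainerID, ETA, Origin, Weight} — all of the relation — so {CarrierID, Weight} is a candidate key.
Any other superkey properly contains one of these, so there are no further candidate keys.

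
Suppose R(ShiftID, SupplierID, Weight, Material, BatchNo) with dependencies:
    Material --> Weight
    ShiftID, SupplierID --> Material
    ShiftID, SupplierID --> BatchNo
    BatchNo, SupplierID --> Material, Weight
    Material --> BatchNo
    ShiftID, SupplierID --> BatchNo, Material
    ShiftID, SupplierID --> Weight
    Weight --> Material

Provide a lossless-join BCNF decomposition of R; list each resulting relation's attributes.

{BatchNo, Material, Weight}; {Material, ShiftID, SupplierID}

Candidate key of the original relation: {ShiftID, SupplierID}.
Within {BatchNo, Material, ShiftID, SupplierID, Weight}: {Material}⁺ ∩ {BatchNo, Material, ShiftID, SupplierID, Weight} = {BatchNo, Material, Weight}, not the whole set, so Material --> BatchNo, Weight violates BCNF; decompose into {BatchNo, Material, Weight} and {Material, ShiftID, SupplierID}.
{BatchNo, Material, Weight} has no BCNF violation.
{Material, ShiftID, SupplierID} has no BCNF violation.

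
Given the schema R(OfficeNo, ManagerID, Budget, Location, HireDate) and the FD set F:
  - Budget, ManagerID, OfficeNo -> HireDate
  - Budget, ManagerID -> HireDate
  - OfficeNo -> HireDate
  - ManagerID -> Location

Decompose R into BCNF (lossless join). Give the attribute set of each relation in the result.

Candidate key of the original relation: {Budget, ManagerID, OfficeNo}.
{Budget, HireDate, Location, ManagerID, OfficeNo}: {Budget, ManagerID} determines {Budget, HireDate, Location, ManagerID} here but is not a superkey — split on Budget, ManagerID -> HireDate, Location, giving {Budget, HireDate, Location, ManagerID} and {Budget, ManagerID, OfficeNo}.
{Budget, HireDate, Location, ManagerID}: {ManagerID} determines {Location, ManagerID} here but is not a superkey — split on ManagerID -> Location, giving {Location, ManagerID} and {Budget, HireDate, ManagerID}.
{Location, ManagerID} has no BCNF violation.
{Budget, HireDate, ManagerID} has no BCNF violation.
{Budget, ManagerID, OfficeNo} has no BCNF violation.

{Budget, HireDate, ManagerID}; {Budget, ManagerID, OfficeNo}; {Location, ManagerID}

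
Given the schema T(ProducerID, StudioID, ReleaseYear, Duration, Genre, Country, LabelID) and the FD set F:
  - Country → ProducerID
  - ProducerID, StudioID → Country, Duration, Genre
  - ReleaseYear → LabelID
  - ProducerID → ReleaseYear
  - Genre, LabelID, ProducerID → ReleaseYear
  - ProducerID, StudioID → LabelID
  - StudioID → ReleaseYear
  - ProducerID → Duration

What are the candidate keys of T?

{Country, StudioID}, {ProducerID, StudioID}

{StudioID} never appears on the right of any FD, so every key must include it.
{Country, StudioID}⁺ = {Country, Duration, Genre, LabelID, ProducerID, ReleaseYear, StudioID}, which is every attribute, so {Country, StudioID} is a candidate key.
{ProducerID, StudioID}⁺ = {Country, Duration, Genre, LabelID, ProducerID, ReleaseYear, StudioID}, which is every attribute, so {ProducerID, StudioID} is a candidate key.
No proper subset of any of these is a key, and no other minimal superkey exists.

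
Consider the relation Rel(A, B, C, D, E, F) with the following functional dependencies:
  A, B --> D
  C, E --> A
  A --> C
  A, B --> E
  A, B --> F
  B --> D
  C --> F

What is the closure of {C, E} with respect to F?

Start with {C, E}.
C, E --> A applies; add {A} → now {A, C, E}.
C --> F applies; add {F} → now {A, C, E, F}.
No further FD applies.

{A, C, E, F}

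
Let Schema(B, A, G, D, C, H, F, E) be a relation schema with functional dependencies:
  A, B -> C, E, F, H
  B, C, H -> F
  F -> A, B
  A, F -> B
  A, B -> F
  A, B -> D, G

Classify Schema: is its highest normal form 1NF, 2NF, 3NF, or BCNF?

Candidate keys: {A, B}, {B, C, H}, {F}. Prime attributes: {A, B, C, F, H}.
The left-hand side of every FD is a superkey, so BCNF is satisfied.

BCNF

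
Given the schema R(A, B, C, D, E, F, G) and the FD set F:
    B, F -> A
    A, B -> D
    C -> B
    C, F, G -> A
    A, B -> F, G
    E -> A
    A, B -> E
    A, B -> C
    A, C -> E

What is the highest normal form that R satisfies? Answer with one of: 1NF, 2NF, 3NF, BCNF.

Candidate keys: {A, B}, {A, C}, {B, E}, {B, F}, {C, E}, {C, F}. Prime attributes: {A, B, C, E, F}.
For C -> B we have {C}⁺ = {B, C}; {C} is not a superkey, so BCNF fails.
But every attribute on its right side ({B}) is prime, and the same holds for every other non-superkey FD, so 3NF still holds.

3NF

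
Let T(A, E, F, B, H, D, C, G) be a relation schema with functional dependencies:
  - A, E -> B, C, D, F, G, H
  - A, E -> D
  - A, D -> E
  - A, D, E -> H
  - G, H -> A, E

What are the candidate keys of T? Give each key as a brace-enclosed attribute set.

{A, D}⁺ = {A, B, C, D, E, F, G, H}, which is every attribute, so {A, D} is a candidate key.
{A, E}⁺ = {A, B, C, D, E, F, G, H}, which is every attribute, so {A, E} is a candidate key.
{G, H}⁺ = {A, B, C, D, E, F, G, H}, which is every attribute, so {G, H} is a candidate key.
No proper subset of any of these is a key, and no other minimal superkey exists.

{A, D}, {A, E}, {G, H}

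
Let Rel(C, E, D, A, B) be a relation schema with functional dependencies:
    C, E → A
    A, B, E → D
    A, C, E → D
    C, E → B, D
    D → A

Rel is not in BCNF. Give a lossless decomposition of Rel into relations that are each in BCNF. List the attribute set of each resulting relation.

Candidate key of the original relation: {C, E}.
Within {A, B, C, D, E}: {A, B, E}⁺ ∩ {A, B, C, D, E} = {A, B, D, E}, not the whole set, so A, B, E → D violates BCNF; decompose into {A, B, D, E} and {A, B, C, E}.
Within {A, B, D, E}: {D}⁺ ∩ {A, B, D, E} = {A, D}, not the whole set, so D → A violates BCNF; decompose into {A, D} and {B, D, E}.
{A, D}: every determinant is a superkey — BCNF.
{B, D, E}: every determinant is a superkey — BCNF.
{A, B, C, E}: every determinant is a superkey — BCNF.

{A, B, C, E}; {A, D}; {B, D, E}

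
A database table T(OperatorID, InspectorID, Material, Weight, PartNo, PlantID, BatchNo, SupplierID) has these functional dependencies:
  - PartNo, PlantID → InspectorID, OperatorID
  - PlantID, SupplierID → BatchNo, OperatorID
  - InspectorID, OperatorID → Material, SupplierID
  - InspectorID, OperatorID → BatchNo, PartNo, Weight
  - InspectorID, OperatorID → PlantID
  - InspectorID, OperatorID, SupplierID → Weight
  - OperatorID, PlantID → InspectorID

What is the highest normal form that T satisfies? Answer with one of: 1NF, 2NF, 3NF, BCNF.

BCNF

Candidate keys: {InspectorID, OperatorID}, {OperatorID, PlantID}, {PartNo, PlantID}, {PlantID, SupplierID}. Prime attributes: {InspectorID, OperatorID, PartNo, PlantID, SupplierID}.
The left-hand side of every FD is a superkey, so BCNF is satisfied.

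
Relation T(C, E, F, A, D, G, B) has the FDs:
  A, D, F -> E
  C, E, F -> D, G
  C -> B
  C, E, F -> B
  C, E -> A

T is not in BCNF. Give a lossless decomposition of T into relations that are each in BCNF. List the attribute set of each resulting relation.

Candidate keys of the original relation: {A, C, D, F}, {C, E, F}.
{A, B, C, D, E, F, G}: {A, D, F} determines {A, D, E, F} here but is not a superkey — split on A, D, F -> E, giving {A, D, E, F} and {A, B, C, D, F, G}.
{A, D, E, F}: every determinant is a superkey — BCNF.
{A, B, C, D, F, G}: {C} determines {B, C} here but is not a superkey — split on C -> B, giving {B, C} and {A, C, D, F, G}.
{B, C}: every determinant is a superkey — BCNF.
{A, C, D, F, G}: every determinant is a superkey — BCNF.

{A, C, D, F, G}; {A, D, E, F}; {B, C}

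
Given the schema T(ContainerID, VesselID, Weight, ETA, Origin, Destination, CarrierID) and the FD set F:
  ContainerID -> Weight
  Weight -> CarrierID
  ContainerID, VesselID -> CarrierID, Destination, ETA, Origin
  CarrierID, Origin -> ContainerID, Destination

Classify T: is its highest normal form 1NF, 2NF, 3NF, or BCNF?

Candidate keys: {CarrierID, Origin, VesselID}, {ContainerID, VesselID}, {Origin, VesselID, Weight}. Prime attributes: {CarrierID, ContainerID, Origin, VesselID, Weight}.
ContainerID -> Weight breaks BCNF: {ContainerID}⁺ = {CarrierID, ContainerID, Weight}, so {ContainerID} is not a superkey.
CarrierID, Origin -> ContainerID, Destination determines the non-prime attribute {Destination} from a non-superkey — 3NF is violated.
The proper key subset {CarrierID, Origin} of {CarrierID, Origin, VesselID} determines non-prime {Destination}, so the relation is not even in 2NF.

1NF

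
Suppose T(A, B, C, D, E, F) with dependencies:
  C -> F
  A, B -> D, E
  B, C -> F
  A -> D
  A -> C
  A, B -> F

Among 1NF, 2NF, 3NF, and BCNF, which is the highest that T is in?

Candidate key: {A, B}. Prime attributes: {A, B}.
C -> F breaks BCNF: {C}⁺ = {C, F}, so {C} is not a superkey.
Because {F} is non-prime and the left side of C -> F is not a superkey, the relation is not in 3NF.
The proper key subset {A} of {A, B} determines non-prime {C, D, F}, so the relation is not even in 2NF.

1NF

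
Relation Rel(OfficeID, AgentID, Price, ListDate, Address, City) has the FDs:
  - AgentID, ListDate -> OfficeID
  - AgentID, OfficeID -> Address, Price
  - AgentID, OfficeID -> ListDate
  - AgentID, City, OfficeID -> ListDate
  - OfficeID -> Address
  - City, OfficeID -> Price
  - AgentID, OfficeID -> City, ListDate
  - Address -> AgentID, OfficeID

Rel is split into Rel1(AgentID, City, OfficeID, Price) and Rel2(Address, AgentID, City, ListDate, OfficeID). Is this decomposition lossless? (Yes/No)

Yes

Rel1 ∩ Rel2 = {AgentID, City, OfficeID}; its closure under F is {Address, AgentID, City, ListDate, OfficeID, Price}.
Since Rel1 ⊆ {Address, AgentID, City, ListDate, OfficeID, Price}, the intersection is a superkey of Rel1; the decomposition is lossless.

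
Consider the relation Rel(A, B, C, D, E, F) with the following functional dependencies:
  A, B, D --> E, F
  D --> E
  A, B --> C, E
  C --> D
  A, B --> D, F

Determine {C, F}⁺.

{C, D, E, F}

Start with {C, F}.
C --> D applies; add {D} → now {C, D, F}.
D --> E applies; add {E} → now {C, D, E, F}.
No further FD applies.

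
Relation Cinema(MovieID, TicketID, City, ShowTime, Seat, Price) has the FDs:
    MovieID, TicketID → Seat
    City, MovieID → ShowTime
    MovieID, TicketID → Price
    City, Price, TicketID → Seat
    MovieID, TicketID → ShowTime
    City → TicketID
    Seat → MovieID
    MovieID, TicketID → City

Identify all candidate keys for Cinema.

{City, MovieID} is a candidate key since {City, MovieID}⁺ = {City, MovieID, Price, Seat, ShowTime, TicketID} covers every attribute.
{City, Price} is a candidate key since {City, Price}⁺ = {City, MovieID, Price, Seat, ShowTime, TicketID} covers every attribute.
{City, Seat} is a candidate key since {City, Seat}⁺ = {City, MovieID, Price, Seat, ShowTime, TicketID} covers every attribute.
{MovieID, TicketID} is a candidate key since {MovieID, TicketID}⁺ = {City, MovieID, Price, Seat, ShowTime, TicketID} covers every attribute.
{Seat, TicketID} is a candidate key since {Seat, TicketID}⁺ = {City, MovieID, Price, Seat, ShowTime, TicketID} covers every attribute.
Any other superkey properly contains one of these, so there are no further candidate keys.

{City, MovieID}, {City, Price}, {City, Seat}, {MovieID, TicketID}, {Seat, TicketID}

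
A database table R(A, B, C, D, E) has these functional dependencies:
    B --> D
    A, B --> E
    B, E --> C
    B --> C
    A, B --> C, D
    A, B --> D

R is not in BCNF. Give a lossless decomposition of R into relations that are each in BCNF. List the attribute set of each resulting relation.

Candidate key of the original relation: {A, B}.
In {A, B, C, D, E}, {B} is not a superkey ({B}⁺ restricted to this set is {B, C, D}), so split on B --> C, D into {B, C, D} and {A, B, E}.
{B, C, D}: every determinant is a superkey — BCNF.
{A, B, E}: every determinant is a superkey — BCNF.

{A, B, E}; {B, C, D}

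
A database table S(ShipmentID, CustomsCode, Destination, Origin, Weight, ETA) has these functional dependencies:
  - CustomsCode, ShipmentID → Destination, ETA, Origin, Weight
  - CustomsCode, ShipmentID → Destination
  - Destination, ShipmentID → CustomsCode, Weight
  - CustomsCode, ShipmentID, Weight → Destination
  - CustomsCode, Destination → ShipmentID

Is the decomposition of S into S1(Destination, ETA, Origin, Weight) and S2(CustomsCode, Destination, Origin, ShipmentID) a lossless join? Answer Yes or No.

The shared attributes are {Destination, Origin} and {Destination, Origin}⁺ = {Destination, Origin}.
S1 ⊄ {Destination, Origin} and S2 ⊄ {Destination, Origin}, so the split is lossy.

No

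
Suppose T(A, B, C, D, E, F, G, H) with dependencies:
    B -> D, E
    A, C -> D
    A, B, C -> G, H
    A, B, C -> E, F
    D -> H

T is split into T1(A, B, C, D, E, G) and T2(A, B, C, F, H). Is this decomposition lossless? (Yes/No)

Yes

The shared attributes are {A, B, C} and {A, B, C}⁺ = {A, B, C, D, E, F, G, H}.
Since T1 ⊆ {A, B, C, D, E, F, G, H}, the intersection is a superkey of T1; the decomposition is lossless.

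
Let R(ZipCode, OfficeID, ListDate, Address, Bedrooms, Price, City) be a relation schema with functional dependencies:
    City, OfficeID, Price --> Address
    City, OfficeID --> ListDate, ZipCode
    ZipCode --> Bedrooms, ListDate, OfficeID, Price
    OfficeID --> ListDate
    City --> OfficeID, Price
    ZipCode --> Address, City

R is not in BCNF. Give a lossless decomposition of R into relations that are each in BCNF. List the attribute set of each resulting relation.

{Address, Bedrooms, City, OfficeID, Price, ZipCode}; {ListDate, OfficeID}

Candidate keys of the original relation: {City}, {ZipCode}.
Within {Address, Bedrooms, City, ListDate, OfficeID, Price, ZipCode}: {OfficeID}⁺ ∩ {Address, Bedrooms, City, ListDate, OfficeID, Price, ZipCode} = {ListDate, OfficeID}, not the whole set, so OfficeID --> ListDate violates BCNF; decompose into {ListDate, OfficeID} and {Address, Bedrooms, City, OfficeID, Price, ZipCode}.
{ListDate, OfficeID}: every determinant is a superkey — BCNF.
{Address, Bedrooms, City, OfficeID, Price, ZipCode}: every determinant is a superkey — BCNF.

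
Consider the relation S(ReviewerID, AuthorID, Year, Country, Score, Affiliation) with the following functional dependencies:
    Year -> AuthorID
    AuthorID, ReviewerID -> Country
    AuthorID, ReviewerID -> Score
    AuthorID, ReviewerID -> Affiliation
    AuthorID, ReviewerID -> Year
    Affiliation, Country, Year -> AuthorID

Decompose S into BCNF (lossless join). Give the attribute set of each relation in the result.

{Affiliation, Country, ReviewerID, Score, Year}; {AuthorID, Year}

Candidate keys of the original relation: {AuthorID, ReviewerID}, {ReviewerID, Year}.
In {Affiliation, AuthorID, Country, ReviewerID, Score, Year}, {Year} is not a superkey ({Year}⁺ restricted to this set is {AuthorID, Year}), so split on Year -> AuthorID into {AuthorID, Year} and {Affiliation, Country, ReviewerID, Score, Year}.
{AuthorID, Year} is in BCNF.
{Affiliation, Country, ReviewerID, Score, Year} is in BCNF.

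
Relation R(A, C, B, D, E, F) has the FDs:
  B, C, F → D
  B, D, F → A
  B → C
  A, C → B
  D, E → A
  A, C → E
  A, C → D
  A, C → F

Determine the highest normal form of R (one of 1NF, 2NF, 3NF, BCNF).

Candidate keys: {A, B}, {A, C}, {B, D, E}, {B, F}, {C, D, E}. Prime attributes: {A, B, C, D, E, F}.
For B → C we have {B}⁺ = {B, C}; {B} is not a superkey, so BCNF fails.
But every attribute on its right side ({C}) is prime, and the same holds for every other non-superkey FD, so 3NF still holds.

3NF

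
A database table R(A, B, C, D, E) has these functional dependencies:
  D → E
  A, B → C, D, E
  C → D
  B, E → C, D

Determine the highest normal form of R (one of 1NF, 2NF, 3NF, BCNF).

Candidate key: {A, B}. Prime attributes: {A, B}.
For D → E we have {D}⁺ = {D, E}; {D} is not a superkey, so BCNF fails.
Because {E} is non-prime and the left side of D → E is not a superkey, the relation is not in 3NF.
No non-prime attribute depends on a proper subset of any candidate key, so 2NF holds.

2NF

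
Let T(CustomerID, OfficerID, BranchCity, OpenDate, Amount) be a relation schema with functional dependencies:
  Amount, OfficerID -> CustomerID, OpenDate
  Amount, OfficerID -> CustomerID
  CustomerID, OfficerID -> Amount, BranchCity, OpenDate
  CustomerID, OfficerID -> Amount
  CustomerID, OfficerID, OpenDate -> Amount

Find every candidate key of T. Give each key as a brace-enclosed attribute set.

Attributes never on any right-hand side: {OfficerID} — every candidate key must contain it.
{Amount, OfficerID}⁺ = {Amount, BranchCity, CustomerID, OfficerID, OpenDate} — all of the relation — so {Amount, OfficerID} is a candidate key.
{CustomerID, OfficerID}⁺ = {Amount, BranchCity, CustomerID, OfficerID, OpenDate} — all of the relation — so {CustomerID, OfficerID} is a candidate key.
Any other superkey properly contains one of these, so there are no further candidate keys.

{Amount, OfficerID}, {CustomerID, OfficerID}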